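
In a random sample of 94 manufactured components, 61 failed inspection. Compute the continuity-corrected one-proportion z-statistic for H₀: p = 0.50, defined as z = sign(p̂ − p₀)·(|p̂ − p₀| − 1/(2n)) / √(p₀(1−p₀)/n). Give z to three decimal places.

With x = 61 successes in n = 94, p̂ = 0.64894. p̂ − p₀ = 0.148936.
Continuity correction 1/(2n) = 1/188 = 0.005319.
Corrected numerator: |0.148936| − 0.005319 = 0.143617.
SE₀ = √(0.50·0.50/94) = 0.051571.
z = (+)0.143617/0.051571 = 2.785.

z = 2.785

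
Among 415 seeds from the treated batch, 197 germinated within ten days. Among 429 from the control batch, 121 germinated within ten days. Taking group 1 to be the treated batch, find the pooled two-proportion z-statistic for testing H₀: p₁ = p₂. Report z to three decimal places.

p̂₁ = 197/415 = 0.47470, p̂₂ = 121/429 = 0.28205.
Pooled p̂ = (197+121)/(415+429) = 318/844 = 0.37678.
SE = √[p̂(1−p̂)(1/n₁+1/n₂)] = √[0.37678·0.62322·(1/415+1/429)] ≈ 0.033364.
z = 0.19265/0.033364 = 5.774.

z = 5.774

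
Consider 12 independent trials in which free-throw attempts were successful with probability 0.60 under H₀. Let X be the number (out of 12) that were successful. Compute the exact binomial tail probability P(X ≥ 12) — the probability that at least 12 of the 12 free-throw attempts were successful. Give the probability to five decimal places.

X is binomial with n = 12 and p = 0.60.
P(X ≥ 12) = C(12,12)·0.60^12·0.40^0.
= 0.002177 = 0.00218.

P = 0.00218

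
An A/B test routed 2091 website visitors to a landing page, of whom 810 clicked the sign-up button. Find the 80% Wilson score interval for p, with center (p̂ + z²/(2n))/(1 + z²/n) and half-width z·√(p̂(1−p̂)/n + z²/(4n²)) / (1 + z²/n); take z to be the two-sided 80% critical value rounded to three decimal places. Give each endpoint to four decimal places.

p̂ = 810/2091 = 0.38737; z = 1.282, so z² = 1.643524.
1 + z²/n = 1.000786.
Center = (0.38737 + 0.000393)/1.000786 = 0.38746.
Radicand: p̂(1−p̂)/n + z²/(4n²) = 0.000113494 + 0.000000094 = 0.000113588.
Half-width = z·√(radicand)/denom = 1.282·0.010658/1.000786 = 0.01365.
Interval: 0.38746 ± 0.01365 → (0.3738, 0.4011).

(0.3738, 0.4011)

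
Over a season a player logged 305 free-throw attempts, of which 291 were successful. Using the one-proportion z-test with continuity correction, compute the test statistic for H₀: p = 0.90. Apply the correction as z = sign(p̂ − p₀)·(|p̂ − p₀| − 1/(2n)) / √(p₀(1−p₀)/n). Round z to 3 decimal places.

z = 3.054

The sample proportion is 291/305 = 0.95410. p̂ − p₀ = 0.054098.
Continuity correction 1/(2n) = 1/610 = 0.001639.
Corrected numerator: |0.054098| − 0.001639 = 0.052459.
Under H₀, SE = √(p₀(1−p₀)/n) = √(0.90·0.10/305) = √0.000295082 = 0.017178.
z = (+)0.052459/0.017178 = 3.054.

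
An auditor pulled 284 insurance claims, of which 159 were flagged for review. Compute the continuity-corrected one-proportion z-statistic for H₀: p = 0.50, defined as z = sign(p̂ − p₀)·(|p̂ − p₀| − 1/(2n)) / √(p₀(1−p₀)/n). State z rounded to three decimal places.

With x = 159 successes in n = 284, p̂ = 0.55986. p̂ − p₀ = 0.059859.
1/(2n) = 0.001761.
Corrected numerator: |0.059859| − 0.001761 = 0.058098.
Null standard error: √(0.50·0.50/284) = √0.000880282 = 0.029670.
z = (+)0.058098/0.029670 = 1.958.

z = 1.958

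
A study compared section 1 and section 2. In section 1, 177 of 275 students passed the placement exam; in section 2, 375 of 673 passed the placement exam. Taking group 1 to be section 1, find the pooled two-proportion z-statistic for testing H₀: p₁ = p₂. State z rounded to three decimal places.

Sample proportions: p̂₁ = 177/275 = 0.64364 and p̂₂ = 375/673 = 0.55721.
Pooled p̂ = (177+375)/(275+673) = 552/948 = 0.58228.
Pooled SE = √[0.2432303·0.00512225] ≈ 0.035297.
z = (p̂₁ − p̂₂)/SE = (0.64364 − 0.55721)/0.035297 = 0.08643/0.035297 = 2.449.

z = 2.449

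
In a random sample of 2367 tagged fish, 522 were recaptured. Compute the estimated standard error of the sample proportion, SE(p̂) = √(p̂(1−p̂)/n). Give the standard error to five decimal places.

p̂ = 522/2367 = 0.22053.
p̂(1−p̂) = 0.22053·0.77947 = 0.171897.
SE = √(0.171897/2367) = 0.00852.

SE = 0.00852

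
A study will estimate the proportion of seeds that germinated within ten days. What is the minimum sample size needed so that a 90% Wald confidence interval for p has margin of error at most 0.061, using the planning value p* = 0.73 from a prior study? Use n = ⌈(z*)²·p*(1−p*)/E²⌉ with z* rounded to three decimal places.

The 90% critical value is z* = 1.645.
p*(1−p*) = 0.1971.
Required n before rounding: 2.706025 × 0.1971 / 0.061² = 143.337.
⌈143.337⌉ = 144.

n = 144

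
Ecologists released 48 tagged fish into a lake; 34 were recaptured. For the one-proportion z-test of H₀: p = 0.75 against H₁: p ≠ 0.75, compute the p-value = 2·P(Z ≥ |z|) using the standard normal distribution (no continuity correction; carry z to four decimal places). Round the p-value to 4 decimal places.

p-value = 0.5050

With x = 34 successes in n = 48, p̂ = 0.70833.
Under H₀, SE = √(p₀(1−p₀)/n) = √(0.75·0.25/48) = √0.003906250 = 0.062500.
Test statistic (full precision, shown to 4 dp): z = (34/48 − 0.75)/SE₀ ≈ -0.6667.
From the standard normal, 2·P(Z ≥ |z|) = 0.5050.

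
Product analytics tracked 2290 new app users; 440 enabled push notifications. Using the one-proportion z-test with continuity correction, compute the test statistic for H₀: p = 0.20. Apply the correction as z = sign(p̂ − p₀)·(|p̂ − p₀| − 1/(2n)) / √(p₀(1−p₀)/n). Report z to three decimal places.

z = -0.914

With x = 440 successes in n = 2290, p̂ = 0.19214. p̂ − p₀ = -0.007860.
1/(2n) = 0.000218.
Corrected numerator: |-0.007860| − 0.000218 = 0.007642.
Null standard error: √(0.20·0.80/2290) = √0.000069869 = 0.008359.
z = −0.007642/0.008359 = -0.914.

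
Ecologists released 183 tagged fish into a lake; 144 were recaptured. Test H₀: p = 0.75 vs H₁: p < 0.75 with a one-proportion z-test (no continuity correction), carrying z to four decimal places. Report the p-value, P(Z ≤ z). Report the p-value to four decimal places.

p-value = 0.8754

The sample proportion is 144/183 = 0.78689.
SE₀ = √(0.75·0.25/183) = 0.032009.
Test statistic (full precision, shown to 4 dp): z = (144/183 − 0.75)/SE₀ ≈ 1.1523.
From the standard normal, P(Z ≤ z) = 0.8754.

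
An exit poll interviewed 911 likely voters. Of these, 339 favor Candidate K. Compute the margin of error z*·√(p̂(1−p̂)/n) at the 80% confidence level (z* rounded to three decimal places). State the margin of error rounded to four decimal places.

ME = 0.0205

The sample proportion is 339/911 = 0.37212.
Standard error of p̂: √(0.233646/911) = √0.000256472 = 0.016015.
For 80% confidence, z* = 1.282.
ME = 1.282·0.016015 = 0.0205.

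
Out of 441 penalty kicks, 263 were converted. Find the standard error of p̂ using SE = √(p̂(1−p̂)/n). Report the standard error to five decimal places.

SE = 0.02336

The sample proportion is 263/441 = 0.59637.
p̂(1−p̂) = 0.240713.
SE = √(0.240713/441) = 0.02336.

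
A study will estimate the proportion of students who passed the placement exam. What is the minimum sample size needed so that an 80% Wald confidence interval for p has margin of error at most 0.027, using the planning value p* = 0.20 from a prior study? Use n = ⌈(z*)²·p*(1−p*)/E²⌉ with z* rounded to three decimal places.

n = 361

z* = 1.282 at the 80% level.
p*(1−p*) = 0.1600.
(z*)²·p*(1−p*)/E² = 1.643524·0.1600/0.000729 = 360.719.
Rounding up, n = 361.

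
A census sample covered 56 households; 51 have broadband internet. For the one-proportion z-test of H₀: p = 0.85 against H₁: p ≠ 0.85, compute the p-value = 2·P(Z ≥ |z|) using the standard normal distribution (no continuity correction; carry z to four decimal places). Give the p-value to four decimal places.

Sample proportion p̂ = 51/56 = 0.91071.
SE₀ = √(0.85·0.15/56) = 0.047716.
Test statistic (full precision, shown to 4 dp): z = (51/56 − 0.85)/SE₀ ≈ 1.2724.
p-value = 2·P(Z ≥ |z|) with z = 1.2724 → 0.2032.

p-value = 0.2032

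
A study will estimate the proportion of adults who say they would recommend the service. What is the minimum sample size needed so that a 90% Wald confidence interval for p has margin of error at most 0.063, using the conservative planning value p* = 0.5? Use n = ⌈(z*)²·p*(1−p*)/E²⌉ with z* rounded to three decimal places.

The 90% critical value is z* = 1.645.
p*(1−p*) = 0.50·0.50 = 0.2500.
(z*)²·p*(1−p*)/E² = 2.706025·0.2500/0.003969 = 170.448.
Rounding up, n = 171.

n = 171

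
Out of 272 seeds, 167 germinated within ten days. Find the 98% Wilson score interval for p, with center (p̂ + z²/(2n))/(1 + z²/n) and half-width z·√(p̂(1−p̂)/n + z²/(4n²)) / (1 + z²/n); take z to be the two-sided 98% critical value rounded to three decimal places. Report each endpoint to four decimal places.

Here p̂ = 167/272 = 0.61397 and z = 2.326 (z² = 5.410276).
Denominator 1 + z²/n = 1 + 5.410276/272 = 1.019891.
Center = (0.61397 + 0.009945)/1.019891 = 0.61175.
Radicand: p̂(1−p̂)/n + z²/(4n²) = 0.000871363 + 0.000018282 = 0.000889645.
Half-width = 2.326·√0.000889645/1.019891 = 0.06802.
So the interval runs from 0.5437 to 0.6798.

(0.5437, 0.6798)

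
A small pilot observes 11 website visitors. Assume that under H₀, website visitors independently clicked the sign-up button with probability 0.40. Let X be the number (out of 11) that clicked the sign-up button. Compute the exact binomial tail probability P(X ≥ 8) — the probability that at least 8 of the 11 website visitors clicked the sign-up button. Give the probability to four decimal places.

P = 0.0293

X is binomial with n = 11 and p = 0.40.
P(X ≥ 8) = C(11,8)·0.40^8·0.60^3 + C(11,9)·0.40^9·0.60^2 + C(11,10)·0.40^10·0.60^1 + C(11,11)·0.40^11·0.60^0.
= 0.023357 + 0.005190 + 0.000692 + 0.000042 = 0.0293.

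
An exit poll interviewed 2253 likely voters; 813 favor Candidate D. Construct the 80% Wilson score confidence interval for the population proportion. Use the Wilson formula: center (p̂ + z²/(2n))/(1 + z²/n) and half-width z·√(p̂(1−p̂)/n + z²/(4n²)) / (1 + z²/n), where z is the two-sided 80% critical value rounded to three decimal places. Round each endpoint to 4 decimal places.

p̂ = 813/2253 = 0.36085; z = 1.282, so z² = 1.643524.
Denominator 1 + z²/n = 1 + 1.643524/2253 = 1.000729.
Adjusted center: (0.36085 + z²/(2n))/1.000729 = 0.36095.
Radicand: p̂(1−p̂)/n + z²/(4n²) = 0.000102369 + 0.000000081 = 0.000102450.
Half-width = 1.282·√0.000102450/1.000729 = 0.01297.
CI: 0.36095 ± 0.01297 = (0.3480, 0.3739).

(0.3480, 0.3739)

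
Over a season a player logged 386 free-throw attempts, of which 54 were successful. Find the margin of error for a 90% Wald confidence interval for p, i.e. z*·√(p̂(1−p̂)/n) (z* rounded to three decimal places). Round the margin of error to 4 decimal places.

ME = 0.0290

p̂ = 54/386 = 0.13990.
Standard error of p̂: √(0.120325/386) = √0.000311724 = 0.017656.
z* = 1.645 at the 90% level.
Margin of error = z*·SE = 1.645 × 0.017656 = 0.0290.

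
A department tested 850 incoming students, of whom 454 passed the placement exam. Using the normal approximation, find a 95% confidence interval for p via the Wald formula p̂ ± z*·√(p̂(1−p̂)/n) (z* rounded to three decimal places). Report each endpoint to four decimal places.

The sample proportion is 454/850 = 0.53412.
SE(p̂) = √(0.53412·0.46588/850) = 0.017110.
z* = 1.960 at the 95% level.
Margin of error: 1.960 × 0.017110 = 0.03354.
CI: 0.53412 ± 0.03354 = (0.5006, 0.5677).

(0.5006, 0.5677)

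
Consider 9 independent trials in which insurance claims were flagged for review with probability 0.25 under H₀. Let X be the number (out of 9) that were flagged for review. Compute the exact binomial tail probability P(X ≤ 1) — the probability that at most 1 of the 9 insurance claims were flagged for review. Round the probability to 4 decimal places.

X ~ Binomial(n=9, p=0.25).
P(X ≤ 1) = C(9,0)·0.25^0·0.75^9 + C(9,1)·0.25^1·0.75^8.
= 0.075085 + 0.225254 = 0.3003.

P = 0.3003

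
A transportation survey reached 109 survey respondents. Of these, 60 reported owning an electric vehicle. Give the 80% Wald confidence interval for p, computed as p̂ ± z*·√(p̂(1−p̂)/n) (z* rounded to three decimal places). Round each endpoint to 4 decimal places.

(0.4894, 0.6115)

With x = 60 successes in n = 109, p̂ = 0.55046.
SE(p̂) = √(0.55046·0.44954/109) = 0.047647.
z* = 1.282 at the 80% level.
Margin = 1.282·0.047647 = 0.06108.
So the interval runs from 0.4894 to 0.6115.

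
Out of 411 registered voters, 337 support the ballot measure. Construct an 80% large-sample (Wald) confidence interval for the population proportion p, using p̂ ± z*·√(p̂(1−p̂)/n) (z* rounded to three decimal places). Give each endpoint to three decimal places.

(0.796, 0.844)

With x = 337 successes in n = 411, p̂ = 0.81995.
Standard error of p̂: √(0.147631/411) = √0.000359200 = 0.018953.
The 80% critical value is z* = 1.282.
Margin = 1.282·0.018953 = 0.02430.
Interval: 0.81995 ± 0.02430 → (0.796, 0.844).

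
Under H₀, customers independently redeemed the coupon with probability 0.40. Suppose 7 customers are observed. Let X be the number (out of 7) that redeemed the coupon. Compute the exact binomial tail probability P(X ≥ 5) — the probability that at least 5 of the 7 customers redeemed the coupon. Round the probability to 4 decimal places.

P = 0.0963

X ~ Binomial(n=7, p=0.40).
P(X ≥ 5) = C(7,5)·0.40^5·0.60^2 + C(7,6)·0.40^6·0.60^1 + C(7,7)·0.40^7·0.60^0.
= 0.077414 + 0.017203 + 0.001638 = 0.0963.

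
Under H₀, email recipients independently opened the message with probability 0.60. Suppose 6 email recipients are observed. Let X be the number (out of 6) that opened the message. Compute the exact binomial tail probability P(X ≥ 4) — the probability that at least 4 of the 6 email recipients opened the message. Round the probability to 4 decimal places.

X ~ Binomial(n=6, p=0.60).
P(X ≥ 4) = C(6,4)·0.60^4·0.40^2 + C(6,5)·0.60^5·0.40^1 + C(6,6)·0.60^6·0.40^0.
= 0.311040 + 0.186624 + 0.046656 = 0.5443.

P = 0.5443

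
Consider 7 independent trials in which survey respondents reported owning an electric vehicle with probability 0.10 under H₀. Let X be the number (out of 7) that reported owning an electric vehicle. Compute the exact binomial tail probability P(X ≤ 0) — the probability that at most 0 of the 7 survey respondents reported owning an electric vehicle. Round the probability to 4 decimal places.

P = 0.4783

X is binomial with n = 7 and p = 0.10.
P(X ≤ 0) = C(7,0)·0.10^0·0.90^7.
= 0.478297 = 0.4783.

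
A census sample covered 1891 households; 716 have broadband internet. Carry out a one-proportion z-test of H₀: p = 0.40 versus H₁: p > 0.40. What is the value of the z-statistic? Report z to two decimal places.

p̂ = 716/1891 = 0.37864.
SE₀ = √(0.40·0.60/1891) = 0.011266.
Test statistic: z = -0.02136/0.011266 = -1.90.

z = -1.90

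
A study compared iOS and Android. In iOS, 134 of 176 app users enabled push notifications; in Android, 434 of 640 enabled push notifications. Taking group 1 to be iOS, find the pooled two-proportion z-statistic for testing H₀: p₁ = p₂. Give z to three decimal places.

z = 2.126

p̂₁ = 134/176 = 0.76136, p̂₂ = 434/640 = 0.67812.
Pooled p̂ = (134+434)/(176+640) = 568/816 = 0.69608.
SE = √[p̂(1−p̂)(1/n₁+1/n₂)] = √[0.69608·0.30392·(1/176+1/640)] ≈ 0.039148.
z = (p̂₁ − p̂₂)/SE = (0.76136 − 0.67812)/0.039148 = 0.08324/0.039148 = 2.126.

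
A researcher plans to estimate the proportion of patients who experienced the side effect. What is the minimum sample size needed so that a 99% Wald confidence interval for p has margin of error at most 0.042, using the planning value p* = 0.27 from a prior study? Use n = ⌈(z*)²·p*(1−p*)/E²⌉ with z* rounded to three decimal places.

n = 742

z* = 2.576 at the 99% level.
p*(1−p*) = 0.27·0.73 = 0.1971.
(z*)²·p*(1−p*)/E² = 6.635776·0.1971/0.001764 = 741.446.
⌈741.446⌉ = 742.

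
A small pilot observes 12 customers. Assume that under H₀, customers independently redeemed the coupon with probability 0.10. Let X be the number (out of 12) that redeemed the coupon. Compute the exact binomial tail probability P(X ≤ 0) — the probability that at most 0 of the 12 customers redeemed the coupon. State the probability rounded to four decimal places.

X ~ Binomial(n=12, p=0.10).
P(X ≤ 0) = C(12,0)·0.10^0·0.90^12.
= 0.282430 = 0.2824.

P = 0.2824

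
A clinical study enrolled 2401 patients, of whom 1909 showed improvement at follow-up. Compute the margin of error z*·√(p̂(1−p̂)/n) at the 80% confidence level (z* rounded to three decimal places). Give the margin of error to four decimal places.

ME = 0.0106

With x = 1909 successes in n = 2401, p̂ = 0.79509.
SE(p̂) = √(0.79509·0.20491/2401) = 0.008238.
z* = 1.282 at the 80% level.
ME = 1.282·0.008238 = 0.0106.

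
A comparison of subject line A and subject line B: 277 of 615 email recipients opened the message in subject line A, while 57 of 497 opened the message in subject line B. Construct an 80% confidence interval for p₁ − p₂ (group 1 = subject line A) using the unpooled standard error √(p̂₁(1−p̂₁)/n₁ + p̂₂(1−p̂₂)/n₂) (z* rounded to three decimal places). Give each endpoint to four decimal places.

p̂₁ = 0.45041, p̂₂ = 0.11469, so the observed difference is 0.33572.
Unpooled SE = √(p̂₁(1−p̂₁)/n₁ + p̂₂(1−p̂₂)/n₂) = √(0.000402505 + 0.000204295) = 0.024633.
For 80% confidence, z* = 1.282. Margin of error = 0.03158.
CI: 0.33572 ± 0.03158 = (0.3041, 0.3673).

(0.3041, 0.3673)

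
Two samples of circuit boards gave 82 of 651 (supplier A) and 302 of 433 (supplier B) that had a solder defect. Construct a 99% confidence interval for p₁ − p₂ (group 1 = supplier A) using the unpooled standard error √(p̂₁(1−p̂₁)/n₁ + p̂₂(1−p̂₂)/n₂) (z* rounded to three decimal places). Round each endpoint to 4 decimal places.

(-0.6375, -0.5055)

p̂₁ = 82/651 = 0.12596, p̂₂ = 302/433 = 0.69746; p̂₁ − p̂₂ = -0.57150.
SE = √(0.000169115 + 0.000487320) = √0.000656435 = 0.025621.
The 99% critical value is z* = 2.576. Margin = 2.576·0.025621 = 0.06600.
Interval: -0.57150 ± 0.06600 → (-0.6375, -0.5055).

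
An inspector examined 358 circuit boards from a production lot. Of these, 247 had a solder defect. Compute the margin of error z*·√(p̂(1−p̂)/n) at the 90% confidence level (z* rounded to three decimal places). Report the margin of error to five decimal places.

The sample proportion is 247/358 = 0.68994.
Standard error of p̂: √(0.213921/358) = √0.000597545 = 0.024445.
z* = 1.645 at the 90% level.
Margin of error = z*·SE = 1.645 × 0.024445 = 0.04021.

ME = 0.04021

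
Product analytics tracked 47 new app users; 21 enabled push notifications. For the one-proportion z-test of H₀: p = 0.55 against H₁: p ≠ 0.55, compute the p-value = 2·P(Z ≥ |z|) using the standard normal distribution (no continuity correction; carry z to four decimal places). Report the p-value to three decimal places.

p-value = 0.155

p̂ = 21/47 = 0.44681.
SE₀ = √(0.55·0.45/47) = 0.072567.
z = (p̂ − p₀)/SE = (21/47 − 0.55)/0.072567 ≈ -1.4220.
From the standard normal, 2·P(Z ≥ |z|) = 0.155.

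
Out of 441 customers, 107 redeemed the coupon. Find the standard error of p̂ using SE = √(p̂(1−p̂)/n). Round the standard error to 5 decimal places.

SE = 0.02041

With x = 107 successes in n = 441, p̂ = 0.24263.
p̂(1−p̂) = 0.24263·0.75737 = 0.183761.
SE = √(0.183761/441) = √0.000416692 = 0.02041.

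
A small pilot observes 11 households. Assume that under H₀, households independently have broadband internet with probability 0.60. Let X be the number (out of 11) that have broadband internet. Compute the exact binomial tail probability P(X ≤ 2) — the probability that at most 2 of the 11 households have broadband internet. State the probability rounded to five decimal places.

P = 0.00592

X ~ Binomial(n=11, p=0.60).
P(X ≤ 2) = C(11,0)·0.60^0·0.40^11 + C(11,1)·0.60^1·0.40^10 + C(11,2)·0.60^2·0.40^9.
= 0.000042 + 0.000692 + 0.005190 = 0.00592.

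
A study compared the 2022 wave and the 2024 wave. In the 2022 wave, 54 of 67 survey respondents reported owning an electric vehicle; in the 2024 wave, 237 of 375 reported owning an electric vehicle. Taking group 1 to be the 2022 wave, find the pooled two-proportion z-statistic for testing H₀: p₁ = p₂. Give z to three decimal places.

z = 2.766

Sample proportions: p̂₁ = 54/67 = 0.80597 and p̂₂ = 237/375 = 0.63200.
Pooled p̂ = (54+237)/(67+375) = 291/442 = 0.65837.
SE = √[p̂(1−p̂)(1/n₁+1/n₂)] = √[0.65837·0.34163·(1/67+1/375)] ≈ 0.062903.
z = 0.17397/0.062903 = 2.766.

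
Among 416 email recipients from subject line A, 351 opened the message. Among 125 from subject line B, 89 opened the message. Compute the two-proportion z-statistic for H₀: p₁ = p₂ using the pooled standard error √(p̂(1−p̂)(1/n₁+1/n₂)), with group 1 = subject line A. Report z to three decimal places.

p̂₁ = 351/416 = 0.84375, p̂₂ = 89/125 = 0.71200.
Pooling: p̂ = 440/541 = 0.81331.
SE = √[p̂(1−p̂)(1/n₁+1/n₂)] = √[0.81331·0.18669·(1/416+1/125)] ≈ 0.039745.
z = 0.13175/0.039745 = 3.315.

z = 3.315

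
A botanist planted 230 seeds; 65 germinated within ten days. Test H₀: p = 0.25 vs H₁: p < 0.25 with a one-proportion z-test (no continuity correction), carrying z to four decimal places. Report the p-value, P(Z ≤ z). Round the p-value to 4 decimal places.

p-value = 0.8733

p̂ = 65/230 = 0.28261.
Null standard error: √(0.25·0.75/230) = √0.000815217 = 0.028552.
Test statistic (full precision, shown to 4 dp): z = (65/230 − 0.25)/SE₀ ≈ 1.1421.
p-value = P(Z ≤ z) with z = 1.1421 → 0.8733.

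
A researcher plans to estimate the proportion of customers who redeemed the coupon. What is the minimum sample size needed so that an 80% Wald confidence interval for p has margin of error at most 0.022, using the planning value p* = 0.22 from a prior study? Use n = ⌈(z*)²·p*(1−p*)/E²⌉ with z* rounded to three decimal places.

The 80% critical value is z* = 1.282.
p*(1−p*) = 0.22·0.78 = 0.1716.
(z*)²·p*(1−p*)/E² = 1.643524·0.1716/0.000484 = 582.704.
⌈582.704⌉ = 583.

n = 583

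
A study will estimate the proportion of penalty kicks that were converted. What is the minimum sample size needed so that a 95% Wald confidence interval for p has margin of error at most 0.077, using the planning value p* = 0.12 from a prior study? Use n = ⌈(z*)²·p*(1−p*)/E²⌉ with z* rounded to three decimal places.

n = 69

For 95% confidence, z* = 1.960.
p*(1−p*) = 0.12·0.88 = 0.1056.
Required n before rounding: 3.841600 × 0.1056 / 0.077² = 68.422.
⌈68.422⌉ = 69.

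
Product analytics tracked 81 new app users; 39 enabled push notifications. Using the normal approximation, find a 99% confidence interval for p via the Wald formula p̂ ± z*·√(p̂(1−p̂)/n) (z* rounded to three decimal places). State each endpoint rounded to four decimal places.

p̂ = 39/81 = 0.48148.
SE = √(p̂(1−p̂)/n) = √(0.249657/81) = 0.055517.
z* = 2.576 at the 99% level.
Margin = 2.576·0.055517 = 0.14301.
Interval: 0.48148 ± 0.14301 → (0.3385, 0.6245).

(0.3385, 0.6245)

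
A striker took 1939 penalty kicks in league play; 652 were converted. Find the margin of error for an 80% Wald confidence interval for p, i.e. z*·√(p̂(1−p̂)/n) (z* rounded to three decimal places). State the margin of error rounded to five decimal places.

ME = 0.01375

With x = 652 successes in n = 1939, p̂ = 0.33626.
Standard error of p̂: √(0.223188/1939) = √0.000115105 = 0.010729.
The 80% critical value is z* = 1.282.
ME = 1.282·0.010729 = 0.01375.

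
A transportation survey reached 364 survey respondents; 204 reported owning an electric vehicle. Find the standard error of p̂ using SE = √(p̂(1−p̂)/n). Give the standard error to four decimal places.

SE = 0.0260

The sample proportion is 204/364 = 0.56044.
p̂(1−p̂) = 0.246347.
Dividing by n and taking the root: √0.000676777 = 0.0260.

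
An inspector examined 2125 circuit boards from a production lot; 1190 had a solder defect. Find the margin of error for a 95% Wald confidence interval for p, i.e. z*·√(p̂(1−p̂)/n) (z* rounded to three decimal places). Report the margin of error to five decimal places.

The sample proportion is 1190/2125 = 0.56000.
SE(p̂) = √(0.56000·0.44000/2125) = 0.010768.
The 95% critical value is z* = 1.960.
Margin of error = z*·SE = 1.960 × 0.010768 = 0.02111.

ME = 0.02111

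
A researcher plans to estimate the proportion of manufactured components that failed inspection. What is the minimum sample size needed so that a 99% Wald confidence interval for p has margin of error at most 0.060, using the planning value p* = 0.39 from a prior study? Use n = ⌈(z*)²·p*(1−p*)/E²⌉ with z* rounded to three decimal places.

n = 439

z* = 2.576 at the 99% level.
p*(1−p*) = 0.39·0.61 = 0.2379.
(z*)²·p*(1−p*)/E² = 6.635776·0.2379/0.003600 = 438.514.
Rounding up, n = 439.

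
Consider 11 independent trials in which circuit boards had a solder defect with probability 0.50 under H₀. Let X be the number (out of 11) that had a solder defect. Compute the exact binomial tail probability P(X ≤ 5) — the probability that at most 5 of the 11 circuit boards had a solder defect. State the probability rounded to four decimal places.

X ~ Binomial(n=11, p=0.50).
P(X ≤ 5) = Σ_{j=0}^{5} C(11,j)·0.50^j·0.50^{11−j}.
= 0.000488 + 0.005371 + 0.026855 + 0.080566 + 0.161133 + 0.225586 = 0.5000.

P = 0.5000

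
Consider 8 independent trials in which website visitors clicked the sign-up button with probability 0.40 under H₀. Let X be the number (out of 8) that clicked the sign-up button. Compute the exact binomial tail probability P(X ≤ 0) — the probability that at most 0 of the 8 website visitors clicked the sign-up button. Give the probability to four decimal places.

X is binomial with n = 8 and p = 0.40.
P(X ≤ 0) = C(8,0)·0.40^0·0.60^8.
= 0.016796 = 0.0168.

P = 0.0168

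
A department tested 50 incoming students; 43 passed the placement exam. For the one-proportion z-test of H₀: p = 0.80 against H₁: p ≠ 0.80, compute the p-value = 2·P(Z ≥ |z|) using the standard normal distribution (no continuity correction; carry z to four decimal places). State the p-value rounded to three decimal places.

p-value = 0.289

The sample proportion is 43/50 = 0.86000.
SE₀ = √(0.80·0.20/50) = 0.056569.
z = (p̂ − p₀)/SE = (43/50 − 0.80)/0.056569 ≈ 1.0607.
From the standard normal, 2·P(Z ≥ |z|) = 0.289.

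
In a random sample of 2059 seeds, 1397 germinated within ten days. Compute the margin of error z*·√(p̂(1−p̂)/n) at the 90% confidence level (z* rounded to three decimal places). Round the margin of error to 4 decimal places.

With x = 1397 successes in n = 2059, p̂ = 0.67848.
SE(p̂) = √(0.67848·0.32152/2059) = 0.010293.
The 90% critical value is z* = 1.645.
ME = 1.645·0.010293 = 0.0169.

ME = 0.0169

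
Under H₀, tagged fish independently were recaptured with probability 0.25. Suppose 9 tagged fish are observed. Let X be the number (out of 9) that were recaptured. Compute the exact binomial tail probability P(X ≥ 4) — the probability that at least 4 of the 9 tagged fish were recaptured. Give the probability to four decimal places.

X is binomial with n = 9 and p = 0.25.
P(X ≥ 4) = Σ_{j=4}^{9} C(9,j)·0.25^j·0.75^{9−j}.
= 0.116798 + 0.038933 + 0.008652 + 0.001236 + 0.000103 + 0.000004 = 0.1657.

P = 0.1657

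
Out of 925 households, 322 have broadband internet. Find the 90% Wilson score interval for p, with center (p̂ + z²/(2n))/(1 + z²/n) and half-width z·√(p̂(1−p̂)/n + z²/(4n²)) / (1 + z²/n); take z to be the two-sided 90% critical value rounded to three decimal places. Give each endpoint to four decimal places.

p̂ = 322/925 = 0.34811; z = 1.645, so z² = 2.706025.
1 + z²/n = 1.002925.
Adjusted center: (0.34811 + z²/(2n))/1.002925 = 0.34855.
Radicand: p̂(1−p̂)/n + z²/(4n²) = 0.000245328 + 0.000000791 = 0.000246119.
Half-width = z·√(radicand)/denom = 1.645·0.015688/1.002925 = 0.02573.
CI: 0.34855 ± 0.02573 = (0.3228, 0.3743).

(0.3228, 0.3743)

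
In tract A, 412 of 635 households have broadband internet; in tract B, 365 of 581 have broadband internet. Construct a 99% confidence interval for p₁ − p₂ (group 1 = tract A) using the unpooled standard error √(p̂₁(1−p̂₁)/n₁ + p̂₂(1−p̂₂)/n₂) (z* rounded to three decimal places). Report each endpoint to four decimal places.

(-0.0505, 0.0916)

p̂₁ = 0.64882, p̂₂ = 0.62823, so the observed difference is 0.02059.
Unpooled SE = √(p̂₁(1−p̂₁)/n₁ + p̂₂(1−p̂₂)/n₂) = √(0.000358824 + 0.000401993) = 0.027583.
The 99% critical value is z* = 2.576. Margin = 2.576·0.027583 = 0.07105.
CI: 0.02059 ± 0.07105 = (-0.0505, 0.0916).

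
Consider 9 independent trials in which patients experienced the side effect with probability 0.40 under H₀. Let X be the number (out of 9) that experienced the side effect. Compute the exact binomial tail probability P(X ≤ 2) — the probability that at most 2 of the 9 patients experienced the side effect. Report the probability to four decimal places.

P = 0.2318

X is binomial with n = 9 and p = 0.40.
P(X ≤ 2) = C(9,0)·0.40^0·0.60^9 + C(9,1)·0.40^1·0.60^8 + C(9,2)·0.40^2·0.60^7.
= 0.010078 + 0.060466 + 0.161243 = 0.2318.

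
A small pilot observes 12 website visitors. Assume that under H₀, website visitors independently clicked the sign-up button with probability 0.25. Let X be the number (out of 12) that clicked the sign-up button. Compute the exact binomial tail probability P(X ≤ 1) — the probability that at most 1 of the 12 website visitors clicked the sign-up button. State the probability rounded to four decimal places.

X is binomial with n = 12 and p = 0.25.
P(X ≤ 1) = C(12,0)·0.25^0·0.75^12 + C(12,1)·0.25^1·0.75^11.
= 0.031676 + 0.126705 = 0.1584.

P = 0.1584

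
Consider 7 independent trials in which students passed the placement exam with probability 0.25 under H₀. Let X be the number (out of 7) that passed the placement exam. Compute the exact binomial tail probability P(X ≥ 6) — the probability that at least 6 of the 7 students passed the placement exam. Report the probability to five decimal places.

P = 0.00134

X is binomial with n = 7 and p = 0.25.
P(X ≥ 6) = C(7,6)·0.25^6·0.75^1 + C(7,7)·0.25^7·0.75^0.
= 0.001282 + 0.000061 = 0.00134.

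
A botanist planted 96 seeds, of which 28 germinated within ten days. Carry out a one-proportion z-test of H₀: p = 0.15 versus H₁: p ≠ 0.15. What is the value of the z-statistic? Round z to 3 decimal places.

z = 3.887

With x = 28 successes in n = 96, p̂ = 0.29167.
Null standard error: √(0.15·0.85/96) = √0.001328125 = 0.036443.
z = (0.29167 − 0.15)/0.036443 = 0.14167/0.036443 = 3.887.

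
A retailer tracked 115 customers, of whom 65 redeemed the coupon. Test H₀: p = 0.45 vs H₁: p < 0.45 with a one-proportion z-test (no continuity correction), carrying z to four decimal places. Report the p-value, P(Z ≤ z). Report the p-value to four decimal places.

The sample proportion is 65/115 = 0.56522.
Null standard error: √(0.45·0.55/115) = √0.002152174 = 0.046392.
Test statistic (full precision, shown to 4 dp): z = (65/115 − 0.45)/SE₀ ≈ 2.4836.
p-value = P(Z ≤ z) with z = 2.4836 → 0.9935.

p-value = 0.9935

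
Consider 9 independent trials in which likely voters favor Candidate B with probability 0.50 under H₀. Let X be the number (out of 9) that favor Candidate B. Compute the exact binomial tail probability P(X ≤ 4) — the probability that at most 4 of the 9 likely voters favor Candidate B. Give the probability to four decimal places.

X ~ Binomial(n=9, p=0.50).
P(X ≤ 4) = Σ_{j=0}^{4} C(9,j)·0.50^j·0.50^{9−j}.
= 0.001953 + 0.017578 + 0.070312 + 0.164062 + 0.246094 = 0.5000.

P = 0.5000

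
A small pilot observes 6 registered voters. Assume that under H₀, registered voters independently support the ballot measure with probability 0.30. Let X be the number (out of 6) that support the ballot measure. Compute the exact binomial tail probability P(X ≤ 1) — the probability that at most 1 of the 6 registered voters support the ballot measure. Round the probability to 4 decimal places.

P = 0.4202

X is binomial with n = 6 and p = 0.30.
P(X ≤ 1) = C(6,0)·0.30^0·0.70^6 + C(6,1)·0.30^1·0.70^5.
= 0.117649 + 0.302526 = 0.4202.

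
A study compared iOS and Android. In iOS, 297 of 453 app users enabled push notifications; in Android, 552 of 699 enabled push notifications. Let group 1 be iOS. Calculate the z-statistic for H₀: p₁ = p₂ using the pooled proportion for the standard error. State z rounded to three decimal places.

p̂₁ = 297/453 = 0.65563, p̂₂ = 552/699 = 0.78970.
Pooled p̂ = (297+552)/(453+699) = 849/1152 = 0.73698.
Pooled SE = √[0.1938409·0.00363812] ≈ 0.026556.
z = -0.13407/0.026556 = -5.049.

z = -5.049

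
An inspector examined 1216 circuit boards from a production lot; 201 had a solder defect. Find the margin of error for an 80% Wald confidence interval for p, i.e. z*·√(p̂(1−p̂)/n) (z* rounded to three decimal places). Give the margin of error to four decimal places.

With x = 201 successes in n = 1216, p̂ = 0.16530.
SE(p̂) = √(0.16530·0.83470/1216) = 0.010652.
For 80% confidence, z* = 1.282.
ME = 1.282·0.010652 = 0.0137.

ME = 0.0137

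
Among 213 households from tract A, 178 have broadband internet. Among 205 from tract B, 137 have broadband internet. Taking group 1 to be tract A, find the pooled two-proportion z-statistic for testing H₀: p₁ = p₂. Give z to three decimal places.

z = 3.970

p̂₁ = 178/213 = 0.83568, p̂₂ = 137/205 = 0.66829.
Pooling: p̂ = 315/418 = 0.75359.
SE = √[p̂(1−p̂)(1/n₁+1/n₂)] = √[0.75359·0.24641·(1/213+1/205)] ≈ 0.042162.
z = 0.16739/0.042162 = 3.970.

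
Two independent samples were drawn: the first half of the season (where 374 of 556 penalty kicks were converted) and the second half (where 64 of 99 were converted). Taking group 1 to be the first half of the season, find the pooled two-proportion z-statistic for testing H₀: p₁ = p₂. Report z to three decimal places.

Sample proportions: p̂₁ = 374/556 = 0.67266 and p̂₂ = 64/99 = 0.64646.
Pooling: p̂ = 438/655 = 0.66870.
SE = √[p̂(1−p̂)(1/n₁+1/n₂)] = √[0.66870·0.33130·(1/556+1/99)] ≈ 0.051344.
z = (p̂₁ − p̂₂)/SE = (0.67266 − 0.64646)/0.051344 = 0.02620/0.051344 = 0.510.

z = 0.510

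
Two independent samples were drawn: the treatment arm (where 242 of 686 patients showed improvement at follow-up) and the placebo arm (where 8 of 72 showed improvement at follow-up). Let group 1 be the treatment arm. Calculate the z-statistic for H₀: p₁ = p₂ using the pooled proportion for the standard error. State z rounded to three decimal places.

Sample proportions: p̂₁ = 242/686 = 0.35277 and p̂₂ = 8/72 = 0.11111.
Pooling: p̂ = 250/758 = 0.32982.
Pooled SE = √[0.2210372·0.01534661] ≈ 0.058242.
z = (p̂₁ − p̂₂)/SE = (0.35277 − 0.11111)/0.058242 = 0.24166/0.058242 = 4.149.

z = 4.149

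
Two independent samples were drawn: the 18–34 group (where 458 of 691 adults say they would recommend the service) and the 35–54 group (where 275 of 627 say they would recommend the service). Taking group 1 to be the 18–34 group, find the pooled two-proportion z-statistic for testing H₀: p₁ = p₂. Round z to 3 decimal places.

z = 8.182

Sample proportions: p̂₁ = 458/691 = 0.66281 and p̂₂ = 275/627 = 0.43860.
Pooling: p̂ = 733/1318 = 0.55615.
Pooled SE = √[0.2468477·0.00304207] ≈ 0.027403.
z = (p̂₁ − p̂₂)/SE = (0.66281 − 0.43860)/0.027403 = 0.22421/0.027403 = 8.182.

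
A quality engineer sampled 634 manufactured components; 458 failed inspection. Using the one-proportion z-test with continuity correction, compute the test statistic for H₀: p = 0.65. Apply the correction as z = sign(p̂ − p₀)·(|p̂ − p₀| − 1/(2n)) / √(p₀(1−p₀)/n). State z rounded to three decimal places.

z = 3.780

With x = 458 successes in n = 634, p̂ = 0.72240. p̂ − p₀ = 0.072397.
Continuity correction 1/(2n) = 1/1268 = 0.000789.
Corrected numerator: |0.072397| − 0.000789 = 0.071608.
SE₀ = √(0.65·0.35/634) = 0.018943.
z = (+)0.071608/0.018943 = 3.780.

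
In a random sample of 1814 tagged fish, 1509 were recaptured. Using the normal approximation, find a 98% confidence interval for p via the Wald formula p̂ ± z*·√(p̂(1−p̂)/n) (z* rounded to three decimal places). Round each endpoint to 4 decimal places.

(0.8114, 0.8523)

The sample proportion is 1509/1814 = 0.83186.
SE = √(p̂(1−p̂)/n) = √(0.139867/1814) = 0.008781.
The 98% critical value is z* = 2.326.
Margin = 2.326·0.008781 = 0.02042.
So the interval runs from 0.8114 to 0.8523.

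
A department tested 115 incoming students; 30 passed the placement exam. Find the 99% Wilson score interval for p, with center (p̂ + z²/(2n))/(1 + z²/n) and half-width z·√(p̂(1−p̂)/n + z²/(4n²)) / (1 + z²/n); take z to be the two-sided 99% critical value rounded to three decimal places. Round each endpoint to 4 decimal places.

Here p̂ = 30/115 = 0.26087 and z = 2.576 (z² = 6.635776).
Denominator 1 + z²/n = 1 + 6.635776/115 = 1.057702.
Center = (0.26087 + 0.028851)/1.057702 = 0.27392.
Radicand: p̂(1−p̂)/n + z²/(4n²) = 0.001676666 + 0.000125440 = 0.001802106.
Half-width = 2.576·√0.001802106/1.057702 = 0.10339.
Interval: 0.27392 ± 0.10339 → (0.1705, 0.3773).

(0.1705, 0.3773)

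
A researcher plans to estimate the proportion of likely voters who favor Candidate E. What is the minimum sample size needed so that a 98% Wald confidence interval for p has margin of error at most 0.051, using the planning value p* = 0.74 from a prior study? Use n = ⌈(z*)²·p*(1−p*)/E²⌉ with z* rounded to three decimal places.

For 98% confidence, z* = 2.326.
p*(1−p*) = 0.1924.
Required n before rounding: 5.410276 × 0.1924 / 0.051² = 400.206.
⌈400.206⌉ = 401.

n = 401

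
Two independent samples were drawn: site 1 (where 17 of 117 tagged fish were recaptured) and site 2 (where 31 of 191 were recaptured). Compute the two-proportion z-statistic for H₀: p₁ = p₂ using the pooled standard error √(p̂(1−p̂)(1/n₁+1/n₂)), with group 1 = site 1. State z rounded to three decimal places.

p̂₁ = 17/117 = 0.14530, p̂₂ = 31/191 = 0.16230.
Pooled p̂ = (17+31)/(117+191) = 48/308 = 0.15584.
SE = √[p̂(1−p̂)(1/n₁+1/n₂)] = √[0.15584·0.84416·(1/117+1/191)] ≈ 0.042582.
z = (p̂₁ − p̂₂)/SE = (0.14530 − 0.16230)/0.042582 = -0.01700/0.042582 = -0.399.

z = -0.399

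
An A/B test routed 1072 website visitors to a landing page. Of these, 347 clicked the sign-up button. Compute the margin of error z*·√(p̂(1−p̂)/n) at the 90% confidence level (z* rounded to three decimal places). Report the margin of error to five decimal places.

ME = 0.02351

Sample proportion p̂ = 347/1072 = 0.32369.
Standard error of p̂: √(0.218916/1072) = √0.000204213 = 0.014290.
For 90% confidence, z* = 1.645.
So ME = 0.02351.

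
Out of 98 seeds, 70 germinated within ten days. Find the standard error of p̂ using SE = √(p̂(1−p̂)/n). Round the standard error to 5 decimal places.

SE = 0.04563

p̂ = 70/98 = 0.71429.
p̂(1−p̂) = 0.71429·0.28571 = 0.204080.
SE = √(0.204080/98) = 0.04563.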